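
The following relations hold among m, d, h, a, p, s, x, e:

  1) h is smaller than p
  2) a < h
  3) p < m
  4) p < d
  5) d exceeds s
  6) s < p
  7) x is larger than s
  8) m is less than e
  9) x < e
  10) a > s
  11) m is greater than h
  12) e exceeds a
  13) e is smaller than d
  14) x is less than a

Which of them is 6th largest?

a

Chaining the given pairs: s < x < a < h < p < m < e < d.
Counting 6 from the largest end gives a.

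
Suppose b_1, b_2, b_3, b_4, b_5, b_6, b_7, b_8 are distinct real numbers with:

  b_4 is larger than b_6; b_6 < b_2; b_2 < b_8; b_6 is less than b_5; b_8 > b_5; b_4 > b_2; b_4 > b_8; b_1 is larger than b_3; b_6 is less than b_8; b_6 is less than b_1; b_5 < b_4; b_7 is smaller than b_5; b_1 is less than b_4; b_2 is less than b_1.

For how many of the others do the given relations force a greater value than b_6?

5

The elements the relations force above b_6 are b_2, b_5, b_1, b_8, b_4 — no chain reaches any other.
That is 5.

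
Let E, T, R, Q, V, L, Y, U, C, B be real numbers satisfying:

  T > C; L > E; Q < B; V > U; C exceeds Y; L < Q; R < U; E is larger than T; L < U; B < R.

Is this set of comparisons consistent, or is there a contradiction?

consistent

Every relation is compatible with Y < C < T < E < L < Q < B < R < U < V; the set is consistent.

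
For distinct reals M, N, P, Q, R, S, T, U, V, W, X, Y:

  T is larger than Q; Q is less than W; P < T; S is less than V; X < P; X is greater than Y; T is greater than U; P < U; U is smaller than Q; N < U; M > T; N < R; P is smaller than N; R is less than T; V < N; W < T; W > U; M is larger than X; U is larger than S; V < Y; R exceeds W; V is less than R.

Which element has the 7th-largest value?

N

Piecing the relations together gives one ordering: S < V < Y < X < P < N < U < Q < W < R < T < M.
Counting 7 from the largest end gives N.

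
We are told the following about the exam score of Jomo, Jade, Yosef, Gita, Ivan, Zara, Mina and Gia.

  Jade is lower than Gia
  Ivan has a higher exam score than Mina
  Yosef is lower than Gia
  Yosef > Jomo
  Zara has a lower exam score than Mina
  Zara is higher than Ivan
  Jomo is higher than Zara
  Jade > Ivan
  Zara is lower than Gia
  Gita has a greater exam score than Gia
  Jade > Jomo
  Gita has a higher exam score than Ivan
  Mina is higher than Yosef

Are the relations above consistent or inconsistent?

We have Ivan < Zara stated directly, yet also Zara < Jomo < Yosef < Mina < Ivan by chaining the others — so Zara < Ivan. Contradiction.

inconsistent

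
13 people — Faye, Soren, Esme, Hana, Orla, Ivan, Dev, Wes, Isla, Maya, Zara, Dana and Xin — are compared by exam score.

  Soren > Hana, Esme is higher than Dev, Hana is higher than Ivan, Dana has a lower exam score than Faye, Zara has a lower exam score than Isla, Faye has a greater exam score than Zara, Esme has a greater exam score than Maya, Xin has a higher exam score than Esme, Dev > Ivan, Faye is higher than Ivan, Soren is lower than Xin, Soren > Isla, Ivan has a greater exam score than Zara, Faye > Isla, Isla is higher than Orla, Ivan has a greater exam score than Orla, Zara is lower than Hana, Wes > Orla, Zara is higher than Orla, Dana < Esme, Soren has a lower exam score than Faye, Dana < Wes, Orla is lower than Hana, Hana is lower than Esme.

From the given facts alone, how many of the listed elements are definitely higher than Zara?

8

The elements the relations force above Zara are Ivan, Hana, Isla, Dev, Esme, Soren, Xin, Faye — no chain reaches any other.
That is 8.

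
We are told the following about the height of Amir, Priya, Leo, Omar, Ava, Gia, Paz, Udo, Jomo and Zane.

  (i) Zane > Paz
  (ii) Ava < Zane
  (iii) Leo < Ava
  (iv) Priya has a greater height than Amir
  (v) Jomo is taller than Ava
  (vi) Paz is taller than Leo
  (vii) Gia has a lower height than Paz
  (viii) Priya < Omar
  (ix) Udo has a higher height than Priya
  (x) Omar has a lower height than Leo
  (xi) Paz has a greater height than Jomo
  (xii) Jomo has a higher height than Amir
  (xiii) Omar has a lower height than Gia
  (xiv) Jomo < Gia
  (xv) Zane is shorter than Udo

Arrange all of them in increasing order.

Amir < Priya < Omar < Leo < Ava < Jomo < Gia < Paz < Zane < Udo

Nothing is placed below Amir, so it is least; from there Amir < Priya; Priya < Omar; Omar < Leo; Leo < Ava; Ava < Jomo; Jomo < Gia; Gia < Paz; Paz < Zane; Zane < Udo, each given directly.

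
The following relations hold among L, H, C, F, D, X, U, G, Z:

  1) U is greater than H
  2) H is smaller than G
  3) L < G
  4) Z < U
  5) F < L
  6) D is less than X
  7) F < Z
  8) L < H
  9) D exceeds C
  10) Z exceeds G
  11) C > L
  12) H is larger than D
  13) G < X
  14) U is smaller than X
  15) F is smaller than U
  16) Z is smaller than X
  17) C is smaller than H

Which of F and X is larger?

X

The relevant relations are F < L; L < C; C < H; H < G; G < Z; Z < U; U < X.
Together: F < L < C < H < G < Z < U < X.
So F < X; X is the larger of the two.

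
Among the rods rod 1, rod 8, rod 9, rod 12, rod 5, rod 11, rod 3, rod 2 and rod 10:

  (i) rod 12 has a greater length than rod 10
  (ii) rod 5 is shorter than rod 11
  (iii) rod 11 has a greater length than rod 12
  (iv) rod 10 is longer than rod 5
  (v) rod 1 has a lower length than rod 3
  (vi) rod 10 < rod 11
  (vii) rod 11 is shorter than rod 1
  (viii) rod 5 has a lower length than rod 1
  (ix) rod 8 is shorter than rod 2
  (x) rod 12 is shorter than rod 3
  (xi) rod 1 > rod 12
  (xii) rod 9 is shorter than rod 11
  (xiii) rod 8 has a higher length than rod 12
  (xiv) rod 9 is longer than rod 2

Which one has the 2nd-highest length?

rod 1

The consecutive relations fix a unique order: rod 5 < rod 10 < rod 12 < rod 8 < rod 2 < rod 9 < rod 11 < rod 1 < rod 3.
Counting 2 from the largest end gives rod 1.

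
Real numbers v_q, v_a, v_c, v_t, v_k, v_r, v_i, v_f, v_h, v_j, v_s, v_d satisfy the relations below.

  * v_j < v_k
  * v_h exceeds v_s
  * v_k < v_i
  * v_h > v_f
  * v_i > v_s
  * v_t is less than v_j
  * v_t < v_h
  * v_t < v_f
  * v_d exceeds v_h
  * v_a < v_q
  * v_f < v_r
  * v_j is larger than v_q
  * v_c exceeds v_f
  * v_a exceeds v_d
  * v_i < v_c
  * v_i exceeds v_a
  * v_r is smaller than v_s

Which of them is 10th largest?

v_r

The consecutive relations fix a unique order: v_t < v_f < v_r < v_s < v_h < v_d < v_a < v_q < v_j < v_k < v_i < v_c.
Counting 10 from the largest end gives v_r.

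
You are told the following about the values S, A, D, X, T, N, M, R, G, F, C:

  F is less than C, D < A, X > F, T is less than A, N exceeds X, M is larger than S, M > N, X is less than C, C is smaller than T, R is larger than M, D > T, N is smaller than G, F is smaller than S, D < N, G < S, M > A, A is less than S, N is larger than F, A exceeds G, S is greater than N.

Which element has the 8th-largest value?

Chaining the given pairs: F < X < C < T < D < N < G < A < S < M < R.
The 8th largest is T.

T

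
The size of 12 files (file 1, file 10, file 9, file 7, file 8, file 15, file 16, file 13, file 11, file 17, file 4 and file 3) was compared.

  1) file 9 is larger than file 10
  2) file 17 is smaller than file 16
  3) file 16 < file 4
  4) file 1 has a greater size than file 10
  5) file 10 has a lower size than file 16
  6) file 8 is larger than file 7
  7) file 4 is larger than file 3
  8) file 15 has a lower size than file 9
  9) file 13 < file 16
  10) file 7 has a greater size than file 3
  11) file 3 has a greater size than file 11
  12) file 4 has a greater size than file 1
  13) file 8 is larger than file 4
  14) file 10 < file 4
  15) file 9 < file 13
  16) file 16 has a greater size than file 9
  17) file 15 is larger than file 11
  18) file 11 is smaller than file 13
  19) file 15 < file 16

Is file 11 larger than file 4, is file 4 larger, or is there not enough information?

Link the given pairs in sequence: file 11 < file 15; file 15 < file 9; file 9 < file 16; file 16 < file 4.
Chaining these gives file 11 < file 15 < file 9 < file 16 < file 4.
So file 4 is larger.

file 4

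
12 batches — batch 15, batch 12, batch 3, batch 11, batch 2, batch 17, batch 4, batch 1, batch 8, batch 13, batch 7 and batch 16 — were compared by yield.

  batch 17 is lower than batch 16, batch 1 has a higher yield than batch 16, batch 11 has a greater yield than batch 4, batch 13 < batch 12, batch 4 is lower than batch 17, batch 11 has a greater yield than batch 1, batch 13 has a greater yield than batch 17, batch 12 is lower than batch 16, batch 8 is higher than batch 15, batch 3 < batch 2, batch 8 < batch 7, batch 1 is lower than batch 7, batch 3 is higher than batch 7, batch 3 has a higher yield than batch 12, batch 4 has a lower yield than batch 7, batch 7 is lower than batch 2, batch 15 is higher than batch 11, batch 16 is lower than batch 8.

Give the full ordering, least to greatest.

Nothing is placed below batch 4, so it is least; from there batch 4 < batch 17; batch 17 < batch 13; batch 13 < batch 12; batch 12 < batch 16; batch 16 < batch 1; batch 1 < batch 11; batch 11 < batch 15; batch 15 < batch 8; batch 8 < batch 7; batch 7 < batch 3; batch 3 < batch 2, each given directly.

batch 4 < batch 17 < batch 13 < batch 12 < batch 16 < batch 1 < batch 11 < batch 15 < batch 8 < batch 7 < batch 3 < batch 2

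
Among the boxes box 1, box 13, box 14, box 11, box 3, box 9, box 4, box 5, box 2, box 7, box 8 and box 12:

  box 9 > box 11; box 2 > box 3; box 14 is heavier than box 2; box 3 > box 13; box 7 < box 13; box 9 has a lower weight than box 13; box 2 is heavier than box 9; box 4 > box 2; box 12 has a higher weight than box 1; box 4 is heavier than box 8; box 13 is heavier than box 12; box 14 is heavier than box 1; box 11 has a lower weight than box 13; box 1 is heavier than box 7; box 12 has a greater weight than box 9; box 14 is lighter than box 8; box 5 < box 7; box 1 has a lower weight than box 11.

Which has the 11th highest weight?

The consecutive relations fix a unique order: box 5 < box 7 < box 1 < box 11 < box 9 < box 12 < box 13 < box 3 < box 2 < box 14 < box 8 < box 4.
The 11th largest is box 7.

box 7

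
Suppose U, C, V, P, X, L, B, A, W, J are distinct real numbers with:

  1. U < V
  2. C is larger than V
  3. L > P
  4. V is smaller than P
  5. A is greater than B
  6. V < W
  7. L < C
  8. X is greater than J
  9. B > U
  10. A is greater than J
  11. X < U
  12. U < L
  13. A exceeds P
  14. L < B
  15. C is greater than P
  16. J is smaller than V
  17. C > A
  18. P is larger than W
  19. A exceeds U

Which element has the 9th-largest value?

X

The consecutive relations fix a unique order: J < X < U < V < W < P < L < B < A < C.
The 9th largest is X.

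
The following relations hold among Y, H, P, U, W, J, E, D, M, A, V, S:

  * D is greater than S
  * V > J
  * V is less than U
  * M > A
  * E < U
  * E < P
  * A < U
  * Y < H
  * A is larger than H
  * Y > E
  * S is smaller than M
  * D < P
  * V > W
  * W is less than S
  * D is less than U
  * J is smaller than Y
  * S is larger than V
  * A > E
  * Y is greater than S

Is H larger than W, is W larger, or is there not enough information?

The relevant relations are W < V; V < S; S < Y; Y < H.
Chaining these gives W < V < S < Y < H.
So H is larger.

H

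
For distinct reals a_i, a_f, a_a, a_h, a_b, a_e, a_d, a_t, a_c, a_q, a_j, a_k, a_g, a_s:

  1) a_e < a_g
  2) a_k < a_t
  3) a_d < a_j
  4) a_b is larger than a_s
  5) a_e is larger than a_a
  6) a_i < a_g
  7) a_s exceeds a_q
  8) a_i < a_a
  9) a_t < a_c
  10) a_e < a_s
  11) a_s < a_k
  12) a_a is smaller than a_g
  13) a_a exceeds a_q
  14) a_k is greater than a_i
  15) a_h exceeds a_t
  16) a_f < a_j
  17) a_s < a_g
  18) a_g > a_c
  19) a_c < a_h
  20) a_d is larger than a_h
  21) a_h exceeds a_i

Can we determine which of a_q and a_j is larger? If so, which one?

a_j

a_q < a_a < a_e < a_s < a_k < a_t < a_c < a_h < a_d < a_j, by transitivity through a_a, a_e, a_s, a_k, a_t, a_c, a_h, a_d.
So a_j is larger.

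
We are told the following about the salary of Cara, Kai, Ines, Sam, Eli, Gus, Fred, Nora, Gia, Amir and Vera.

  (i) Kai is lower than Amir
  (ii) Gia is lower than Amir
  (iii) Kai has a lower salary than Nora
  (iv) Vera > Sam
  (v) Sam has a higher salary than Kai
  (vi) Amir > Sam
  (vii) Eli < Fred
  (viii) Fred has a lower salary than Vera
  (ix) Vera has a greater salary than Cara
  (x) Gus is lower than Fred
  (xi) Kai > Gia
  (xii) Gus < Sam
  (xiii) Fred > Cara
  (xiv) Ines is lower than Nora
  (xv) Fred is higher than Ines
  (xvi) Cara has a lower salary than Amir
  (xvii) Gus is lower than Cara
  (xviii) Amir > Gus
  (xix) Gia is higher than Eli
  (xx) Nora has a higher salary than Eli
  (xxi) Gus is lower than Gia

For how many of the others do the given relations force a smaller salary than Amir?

From Amir the given relations immediately reach Gus, Gia, Kai, Sam, Cara.
From those, Eli — 6 in total.
No other element is forced below Amir by the given relations, so the count is 6.

6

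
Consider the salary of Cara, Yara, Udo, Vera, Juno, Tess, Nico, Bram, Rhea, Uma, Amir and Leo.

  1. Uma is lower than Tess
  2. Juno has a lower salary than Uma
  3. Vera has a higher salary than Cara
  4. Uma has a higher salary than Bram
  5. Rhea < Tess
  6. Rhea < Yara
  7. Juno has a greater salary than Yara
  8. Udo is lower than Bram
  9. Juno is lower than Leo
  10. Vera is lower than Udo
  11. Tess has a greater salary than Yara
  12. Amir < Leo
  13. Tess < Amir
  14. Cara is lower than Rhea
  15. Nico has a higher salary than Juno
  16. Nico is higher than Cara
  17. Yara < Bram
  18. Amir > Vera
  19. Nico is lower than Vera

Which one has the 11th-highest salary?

Rhea

Chaining the given pairs: Cara < Rhea < Yara < Juno < Nico < Vera < Udo < Bram < Uma < Tess < Amir < Leo.
Counting 11 from the largest end gives Rhea.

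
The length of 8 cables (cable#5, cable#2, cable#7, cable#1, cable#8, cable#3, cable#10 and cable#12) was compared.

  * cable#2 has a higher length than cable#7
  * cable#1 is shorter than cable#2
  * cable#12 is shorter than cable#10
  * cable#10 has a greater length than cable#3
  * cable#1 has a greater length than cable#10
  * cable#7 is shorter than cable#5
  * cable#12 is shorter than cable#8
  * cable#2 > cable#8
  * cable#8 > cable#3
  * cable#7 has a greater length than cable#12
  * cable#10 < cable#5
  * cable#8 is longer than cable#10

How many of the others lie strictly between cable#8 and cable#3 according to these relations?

Chaining upward from cable#3 reaches: cable#10, cable#1, cable#5, cable#2.
Chaining downward from cable#8 reaches: cable#12, cable#10.
Strictly between cable#3 and cable#8 are those in both lists: cable#10 — 1 element.

1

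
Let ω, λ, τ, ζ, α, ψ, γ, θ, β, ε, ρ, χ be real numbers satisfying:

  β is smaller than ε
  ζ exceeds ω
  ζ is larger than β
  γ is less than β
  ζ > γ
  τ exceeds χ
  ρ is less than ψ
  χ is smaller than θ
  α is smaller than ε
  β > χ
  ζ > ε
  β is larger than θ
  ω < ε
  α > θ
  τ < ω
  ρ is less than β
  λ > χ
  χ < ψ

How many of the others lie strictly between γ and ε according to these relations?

1

Chaining upward from γ reaches: β, ζ.
Chaining downward from ε reaches: χ, θ, τ, ω, ρ, β, α.
Strictly between γ and ε are those in both lists: β — 1 element.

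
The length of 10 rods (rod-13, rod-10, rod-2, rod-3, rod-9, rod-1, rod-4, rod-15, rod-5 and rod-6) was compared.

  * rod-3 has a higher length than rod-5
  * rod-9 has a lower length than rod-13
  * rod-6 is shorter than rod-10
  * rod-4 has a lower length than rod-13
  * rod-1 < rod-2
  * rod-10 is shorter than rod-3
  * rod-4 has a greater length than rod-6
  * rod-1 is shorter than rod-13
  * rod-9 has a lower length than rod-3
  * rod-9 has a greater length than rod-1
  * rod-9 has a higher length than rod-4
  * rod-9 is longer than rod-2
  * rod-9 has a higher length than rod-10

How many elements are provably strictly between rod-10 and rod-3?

The relations place rod-10 below rod-3. An element lies strictly between them when it is forced above rod-10 and also forced below rod-3.
Above rod-10: {rod-9, rod-13}. Below rod-3: {rod-6, rod-1, rod-4, rod-2, rod-5, rod-9}.
Intersection: {rod-9} — 1.

1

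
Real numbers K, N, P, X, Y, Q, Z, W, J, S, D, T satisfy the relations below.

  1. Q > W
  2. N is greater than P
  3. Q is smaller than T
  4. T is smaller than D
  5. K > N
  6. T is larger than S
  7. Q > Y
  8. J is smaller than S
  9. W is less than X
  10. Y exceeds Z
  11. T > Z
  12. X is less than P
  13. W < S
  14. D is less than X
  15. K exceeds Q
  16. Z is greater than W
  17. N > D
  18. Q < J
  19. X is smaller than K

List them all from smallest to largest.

W < Z < Y < Q < J < S < T < D < X < P < N < K

The consecutive links are each given: W < Z; Z < Y; Y < Q; Q < J; J < S; S < T; T < D; D < X; X < P; P < N; N < K.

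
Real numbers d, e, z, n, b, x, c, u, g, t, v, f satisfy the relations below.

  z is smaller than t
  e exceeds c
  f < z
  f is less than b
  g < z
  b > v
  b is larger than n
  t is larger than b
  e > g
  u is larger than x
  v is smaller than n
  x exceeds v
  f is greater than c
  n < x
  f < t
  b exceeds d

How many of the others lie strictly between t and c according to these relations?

Chaining upward from c reaches: e, f, b, z.
Chaining downward from t reaches: g, d, v, n, f, b, z.
Strictly between c and t are those in both lists: f, b, z — 3 elements.

3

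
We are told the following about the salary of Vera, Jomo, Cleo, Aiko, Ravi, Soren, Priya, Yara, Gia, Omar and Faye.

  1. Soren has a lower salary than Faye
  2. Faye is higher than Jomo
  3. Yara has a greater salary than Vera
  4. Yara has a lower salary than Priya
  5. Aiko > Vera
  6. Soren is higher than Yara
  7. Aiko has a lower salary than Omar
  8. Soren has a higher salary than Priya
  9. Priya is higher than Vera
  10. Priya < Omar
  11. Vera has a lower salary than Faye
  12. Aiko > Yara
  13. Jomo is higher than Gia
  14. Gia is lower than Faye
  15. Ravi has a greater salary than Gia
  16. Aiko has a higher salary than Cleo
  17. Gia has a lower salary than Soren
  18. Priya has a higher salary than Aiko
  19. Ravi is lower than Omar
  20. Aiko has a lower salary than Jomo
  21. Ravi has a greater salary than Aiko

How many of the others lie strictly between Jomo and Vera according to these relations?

2

The relations place Vera below Jomo. An element lies strictly between them when it is forced above Vera and also forced below Jomo.
Above Vera: {Yara, Aiko, Priya, Soren, Ravi, Omar, Faye}. Below Jomo: {Cleo, Yara, Aiko, Gia}.
Intersection: {Yara, Aiko} — 2.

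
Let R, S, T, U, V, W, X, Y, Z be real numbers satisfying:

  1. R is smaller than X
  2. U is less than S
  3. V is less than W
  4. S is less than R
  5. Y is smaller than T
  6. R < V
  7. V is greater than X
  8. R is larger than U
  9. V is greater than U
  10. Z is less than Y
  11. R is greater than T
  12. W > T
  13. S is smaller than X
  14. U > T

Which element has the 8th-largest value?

The consecutive relations fix a unique order: Z < Y < T < U < S < R < X < V < W.
The 8th largest is Y.

Y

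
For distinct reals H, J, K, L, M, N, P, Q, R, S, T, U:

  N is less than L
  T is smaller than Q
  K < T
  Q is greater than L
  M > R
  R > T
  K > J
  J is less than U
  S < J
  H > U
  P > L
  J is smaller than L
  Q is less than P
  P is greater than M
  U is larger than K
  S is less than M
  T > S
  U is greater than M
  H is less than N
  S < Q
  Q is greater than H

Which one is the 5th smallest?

R

Piecing the relations together gives one ordering: S < J < K < T < R < M < U < H < N < L < Q < P.
The 5th smallest is R.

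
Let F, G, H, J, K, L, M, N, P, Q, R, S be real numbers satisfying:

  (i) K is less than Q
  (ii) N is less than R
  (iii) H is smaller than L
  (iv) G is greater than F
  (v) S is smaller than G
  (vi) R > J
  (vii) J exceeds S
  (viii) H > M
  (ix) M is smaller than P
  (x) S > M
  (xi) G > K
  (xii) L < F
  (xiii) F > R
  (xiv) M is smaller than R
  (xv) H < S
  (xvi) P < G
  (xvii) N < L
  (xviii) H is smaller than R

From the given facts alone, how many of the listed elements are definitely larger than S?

4

From S the given relations immediately reach J, G.
From those, R — 3 in total.
From those, F — 4 in total.
Nothing else is reachable above S; 4 in all.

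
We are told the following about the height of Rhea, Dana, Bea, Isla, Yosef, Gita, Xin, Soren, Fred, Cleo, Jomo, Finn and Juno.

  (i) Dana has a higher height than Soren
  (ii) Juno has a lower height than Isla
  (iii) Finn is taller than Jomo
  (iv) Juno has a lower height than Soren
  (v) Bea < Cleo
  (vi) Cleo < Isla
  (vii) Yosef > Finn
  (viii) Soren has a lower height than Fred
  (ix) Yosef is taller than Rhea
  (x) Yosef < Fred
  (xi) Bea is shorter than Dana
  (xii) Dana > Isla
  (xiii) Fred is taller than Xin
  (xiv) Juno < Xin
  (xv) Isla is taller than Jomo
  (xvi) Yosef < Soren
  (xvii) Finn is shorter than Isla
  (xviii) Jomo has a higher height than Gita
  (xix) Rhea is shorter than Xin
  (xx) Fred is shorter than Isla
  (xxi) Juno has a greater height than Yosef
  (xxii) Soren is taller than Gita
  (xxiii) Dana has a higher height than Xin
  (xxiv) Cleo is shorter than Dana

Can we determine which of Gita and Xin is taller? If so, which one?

Gita < Jomo < Finn < Yosef < Juno < Xin, by transitivity through Jomo, Finn, Yosef, Juno.
So Xin is taller.

Xin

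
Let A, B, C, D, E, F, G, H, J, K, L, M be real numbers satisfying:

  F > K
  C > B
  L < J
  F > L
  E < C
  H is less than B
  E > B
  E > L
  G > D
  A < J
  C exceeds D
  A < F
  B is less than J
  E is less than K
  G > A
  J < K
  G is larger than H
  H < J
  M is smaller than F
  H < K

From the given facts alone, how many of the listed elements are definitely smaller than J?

4

Directly below J: A, L, H, B.
Nothing else is reachable below J; 4 in all.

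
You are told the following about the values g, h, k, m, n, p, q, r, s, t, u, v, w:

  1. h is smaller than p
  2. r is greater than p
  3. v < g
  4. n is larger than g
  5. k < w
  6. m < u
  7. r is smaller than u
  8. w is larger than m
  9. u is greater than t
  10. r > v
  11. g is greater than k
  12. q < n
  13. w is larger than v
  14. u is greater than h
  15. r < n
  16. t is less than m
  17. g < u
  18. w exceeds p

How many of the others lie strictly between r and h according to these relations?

1

The relations place h below r. An element lies strictly between them when it is forced above h and also forced below r.
Above h: {p, w, n, u}. Below r: {p, v}.
Intersection: {p} — 1.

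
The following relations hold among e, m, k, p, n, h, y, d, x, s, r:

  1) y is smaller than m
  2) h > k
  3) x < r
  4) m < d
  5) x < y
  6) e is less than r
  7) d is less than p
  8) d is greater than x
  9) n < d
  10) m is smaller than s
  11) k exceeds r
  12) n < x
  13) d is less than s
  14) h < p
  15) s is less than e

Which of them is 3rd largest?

k

Piecing the relations together gives one ordering: n < x < y < m < d < s < e < r < k < h < p.
Counting 3 from the largest end gives k.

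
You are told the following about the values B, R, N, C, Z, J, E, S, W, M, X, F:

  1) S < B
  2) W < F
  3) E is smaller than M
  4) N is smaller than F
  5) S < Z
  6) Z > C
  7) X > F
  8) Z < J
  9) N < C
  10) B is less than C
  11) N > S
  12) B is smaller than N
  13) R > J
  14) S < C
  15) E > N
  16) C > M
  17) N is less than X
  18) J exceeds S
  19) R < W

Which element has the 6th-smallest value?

Chaining the given pairs: S < B < N < E < M < C < Z < J < R < W < F < X.
Counting 6 from the smallest end gives C.

C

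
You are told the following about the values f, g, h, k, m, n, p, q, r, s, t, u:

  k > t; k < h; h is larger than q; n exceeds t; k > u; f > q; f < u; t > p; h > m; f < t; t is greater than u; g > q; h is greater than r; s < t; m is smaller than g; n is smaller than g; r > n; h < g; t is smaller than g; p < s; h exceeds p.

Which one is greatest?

g

Chaining downward from g: directly below it, q, m, t, n, h; then p, s, f, u, r, k.
That covers every other element, and nothing is given above g, so g is the greatest.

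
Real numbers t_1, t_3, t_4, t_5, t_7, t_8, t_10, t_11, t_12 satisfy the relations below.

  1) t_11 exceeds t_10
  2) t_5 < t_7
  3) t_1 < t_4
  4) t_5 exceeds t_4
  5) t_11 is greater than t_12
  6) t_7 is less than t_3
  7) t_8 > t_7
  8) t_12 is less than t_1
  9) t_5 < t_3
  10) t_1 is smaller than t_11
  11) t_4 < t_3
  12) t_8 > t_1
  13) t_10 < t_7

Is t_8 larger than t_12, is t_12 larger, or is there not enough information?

t_12 < t_1 and t_1 < t_4 give t_12 < t_4.
With t_4 < t_5: t_12 < t_1 < t_4 < t_5.
With t_5 < t_7: t_12 < t_1 < t_4 < t_5 < t_7.
With t_7 < t_8: t_12 < t_1 < t_4 < t_5 < t_7 < t_8.
So t_8 is larger.

t_8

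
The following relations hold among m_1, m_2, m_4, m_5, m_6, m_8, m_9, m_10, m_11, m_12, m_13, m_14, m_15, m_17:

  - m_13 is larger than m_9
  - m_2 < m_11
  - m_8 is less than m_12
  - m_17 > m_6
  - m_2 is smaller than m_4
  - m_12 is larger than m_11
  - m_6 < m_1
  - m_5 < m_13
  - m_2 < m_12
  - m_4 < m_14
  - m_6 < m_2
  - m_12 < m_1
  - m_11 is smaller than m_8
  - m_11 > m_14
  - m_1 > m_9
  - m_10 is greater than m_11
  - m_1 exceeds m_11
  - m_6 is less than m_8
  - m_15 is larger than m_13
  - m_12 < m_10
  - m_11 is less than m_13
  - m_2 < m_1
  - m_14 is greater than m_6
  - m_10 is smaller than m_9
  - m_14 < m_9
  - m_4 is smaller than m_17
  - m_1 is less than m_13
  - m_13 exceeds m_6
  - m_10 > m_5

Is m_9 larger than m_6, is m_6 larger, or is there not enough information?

m_9

m_6 < m_2 < m_4 < m_14 < m_11 < m_8 < m_12 < m_10 < m_9, by transitivity through m_2, m_4, m_14, m_11, m_8, m_12, m_10.
So m_9 is larger.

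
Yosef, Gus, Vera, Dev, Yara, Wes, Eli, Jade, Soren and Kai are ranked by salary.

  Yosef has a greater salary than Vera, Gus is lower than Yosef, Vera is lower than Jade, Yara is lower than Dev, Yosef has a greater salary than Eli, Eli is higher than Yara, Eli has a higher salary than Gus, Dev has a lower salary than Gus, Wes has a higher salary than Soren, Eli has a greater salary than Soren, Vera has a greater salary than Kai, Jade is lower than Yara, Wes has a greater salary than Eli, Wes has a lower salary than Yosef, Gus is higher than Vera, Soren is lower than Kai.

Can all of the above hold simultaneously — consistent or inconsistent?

consistent

Every relation is compatible with Soren < Kai < Vera < Jade < Yara < Dev < Gus < Eli < Wes < Yosef; the set is consistent.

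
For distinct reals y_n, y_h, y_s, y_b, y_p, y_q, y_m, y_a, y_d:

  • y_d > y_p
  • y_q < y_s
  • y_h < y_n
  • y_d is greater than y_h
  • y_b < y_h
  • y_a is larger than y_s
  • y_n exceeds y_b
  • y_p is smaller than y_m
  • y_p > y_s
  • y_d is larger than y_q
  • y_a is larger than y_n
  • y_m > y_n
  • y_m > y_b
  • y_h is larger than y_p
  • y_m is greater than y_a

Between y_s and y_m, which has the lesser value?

y_s

y_s < y_p < y_h < y_n < y_a < y_m, by transitivity through y_p, y_h, y_n, y_a.
So y_s < y_m; y_s is the smaller of the two.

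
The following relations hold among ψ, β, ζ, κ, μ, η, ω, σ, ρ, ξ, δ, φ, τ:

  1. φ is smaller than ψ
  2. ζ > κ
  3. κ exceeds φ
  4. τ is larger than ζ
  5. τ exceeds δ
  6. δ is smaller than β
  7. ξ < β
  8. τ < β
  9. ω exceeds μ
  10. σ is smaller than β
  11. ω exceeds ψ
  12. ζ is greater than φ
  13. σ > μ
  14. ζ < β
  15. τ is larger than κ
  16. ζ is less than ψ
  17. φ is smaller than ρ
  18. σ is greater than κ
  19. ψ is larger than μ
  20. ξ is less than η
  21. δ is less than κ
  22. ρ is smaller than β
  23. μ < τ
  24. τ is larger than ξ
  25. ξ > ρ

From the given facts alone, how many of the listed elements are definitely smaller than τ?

From τ the given relations immediately reach δ, κ, ζ, μ, ξ.
From those, φ, ρ — 7 in total.
No other element is forced below τ by the given relations, so the count is 7.

7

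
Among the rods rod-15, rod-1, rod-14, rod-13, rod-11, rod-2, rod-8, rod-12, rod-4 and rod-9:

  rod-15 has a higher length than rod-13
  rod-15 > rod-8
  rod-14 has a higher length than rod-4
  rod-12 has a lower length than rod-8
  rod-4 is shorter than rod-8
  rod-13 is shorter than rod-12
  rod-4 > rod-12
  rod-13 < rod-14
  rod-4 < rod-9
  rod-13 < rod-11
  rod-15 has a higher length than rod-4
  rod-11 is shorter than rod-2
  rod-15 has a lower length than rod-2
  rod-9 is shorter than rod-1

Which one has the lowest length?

rod-13

Chaining upward from rod-13: directly above it, rod-12, rod-14, rod-15, rod-11; then rod-4, rod-8, rod-2; then rod-9; then rod-1.
That covers every other element, and nothing is given below rod-13, so rod-13 is the lowest length.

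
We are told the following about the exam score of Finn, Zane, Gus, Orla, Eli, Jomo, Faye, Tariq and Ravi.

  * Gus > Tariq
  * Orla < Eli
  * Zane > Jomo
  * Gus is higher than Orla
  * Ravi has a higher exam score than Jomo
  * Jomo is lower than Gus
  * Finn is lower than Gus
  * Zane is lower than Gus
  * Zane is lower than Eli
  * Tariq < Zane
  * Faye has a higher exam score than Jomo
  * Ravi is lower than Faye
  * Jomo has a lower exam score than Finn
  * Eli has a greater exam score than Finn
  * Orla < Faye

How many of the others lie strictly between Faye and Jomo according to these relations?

Chaining upward from Jomo reaches: Zane, Finn, Eli, Gus, Ravi.
Chaining downward from Faye reaches: Orla, Ravi.
Strictly between Jomo and Faye are those in both lists: Ravi — 1 element.

1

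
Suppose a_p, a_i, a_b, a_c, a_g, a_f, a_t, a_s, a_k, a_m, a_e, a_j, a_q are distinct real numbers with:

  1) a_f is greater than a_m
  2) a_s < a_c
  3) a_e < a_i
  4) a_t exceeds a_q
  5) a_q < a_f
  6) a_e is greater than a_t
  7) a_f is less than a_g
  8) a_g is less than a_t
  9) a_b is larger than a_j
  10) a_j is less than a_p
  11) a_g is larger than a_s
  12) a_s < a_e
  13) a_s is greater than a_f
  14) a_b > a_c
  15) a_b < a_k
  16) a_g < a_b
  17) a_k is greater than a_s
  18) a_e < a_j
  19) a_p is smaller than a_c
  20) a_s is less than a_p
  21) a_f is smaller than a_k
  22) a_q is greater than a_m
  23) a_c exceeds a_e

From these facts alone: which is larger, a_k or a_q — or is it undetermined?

a_k

a_q < a_f and a_f < a_s give a_q < a_s.
With a_s < a_g: a_q < a_f < a_s < a_g.
Then a_g < a_t extends the chain to a_t.
Then a_t < a_e extends the chain to a_e.
Then a_e < a_j extends the chain to a_j.
With a_j < a_p: a_q < a_f < a_s < a_g < a_t < a_e < a_j < a_p.
With a_p < a_c: a_q < a_f < a_s < a_g < a_t < a_e < a_j < a_p < a_c.
With a_c < a_b: a_q < a_f < a_s < a_g < a_t < a_e < a_j < a_p < a_c < a_b.
With a_b < a_k: a_q < a_f < a_s < a_g < a_t < a_e < a_j < a_p < a_c < a_b < a_k.
So a_k is larger.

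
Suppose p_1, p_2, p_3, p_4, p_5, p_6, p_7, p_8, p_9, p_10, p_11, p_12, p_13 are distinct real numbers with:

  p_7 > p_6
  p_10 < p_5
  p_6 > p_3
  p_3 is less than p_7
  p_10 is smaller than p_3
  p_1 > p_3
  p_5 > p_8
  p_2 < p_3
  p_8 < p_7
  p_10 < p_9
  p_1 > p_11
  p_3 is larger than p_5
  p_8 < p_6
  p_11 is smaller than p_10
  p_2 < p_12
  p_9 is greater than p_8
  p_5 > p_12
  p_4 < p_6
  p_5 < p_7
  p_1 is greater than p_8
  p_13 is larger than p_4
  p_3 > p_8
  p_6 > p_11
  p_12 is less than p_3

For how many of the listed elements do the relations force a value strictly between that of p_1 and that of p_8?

2

The relations place p_8 below p_1. An element lies strictly between them when it is forced above p_8 and also forced below p_1.
Above p_8: {p_5, p_9, p_3, p_6, p_7}. Below p_1: {p_2, p_11, p_12, p_10, p_5, p_3}.
Intersection: {p_5, p_3} — 2.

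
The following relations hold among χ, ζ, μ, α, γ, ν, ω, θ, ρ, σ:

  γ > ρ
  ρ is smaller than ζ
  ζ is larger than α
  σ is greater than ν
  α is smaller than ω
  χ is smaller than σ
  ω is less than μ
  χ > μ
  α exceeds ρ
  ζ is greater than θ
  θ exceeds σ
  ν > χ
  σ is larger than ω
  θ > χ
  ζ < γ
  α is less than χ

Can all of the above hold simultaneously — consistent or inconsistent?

The single ordering ρ < α < ω < μ < χ < ν < σ < θ < ζ < γ satisfies every listed relation, so no contradiction arises.

consistent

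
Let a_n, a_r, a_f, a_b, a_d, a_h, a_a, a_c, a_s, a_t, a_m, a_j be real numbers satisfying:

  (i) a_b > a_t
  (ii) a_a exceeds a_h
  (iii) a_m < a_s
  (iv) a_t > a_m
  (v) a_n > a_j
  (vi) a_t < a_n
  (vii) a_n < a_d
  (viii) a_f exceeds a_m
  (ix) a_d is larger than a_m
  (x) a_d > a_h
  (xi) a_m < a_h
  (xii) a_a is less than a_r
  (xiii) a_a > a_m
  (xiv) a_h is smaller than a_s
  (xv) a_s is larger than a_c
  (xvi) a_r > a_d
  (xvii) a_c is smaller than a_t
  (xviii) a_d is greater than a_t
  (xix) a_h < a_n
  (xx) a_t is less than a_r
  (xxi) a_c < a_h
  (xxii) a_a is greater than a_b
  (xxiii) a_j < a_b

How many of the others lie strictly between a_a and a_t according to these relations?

1

The relations place a_t below a_a. An element lies strictly between them when it is forced above a_t and also forced below a_a.
Above a_t: {a_b, a_n, a_d, a_r}. Below a_a: {a_j, a_c, a_m, a_h, a_b}.
Intersection: {a_b} — 1.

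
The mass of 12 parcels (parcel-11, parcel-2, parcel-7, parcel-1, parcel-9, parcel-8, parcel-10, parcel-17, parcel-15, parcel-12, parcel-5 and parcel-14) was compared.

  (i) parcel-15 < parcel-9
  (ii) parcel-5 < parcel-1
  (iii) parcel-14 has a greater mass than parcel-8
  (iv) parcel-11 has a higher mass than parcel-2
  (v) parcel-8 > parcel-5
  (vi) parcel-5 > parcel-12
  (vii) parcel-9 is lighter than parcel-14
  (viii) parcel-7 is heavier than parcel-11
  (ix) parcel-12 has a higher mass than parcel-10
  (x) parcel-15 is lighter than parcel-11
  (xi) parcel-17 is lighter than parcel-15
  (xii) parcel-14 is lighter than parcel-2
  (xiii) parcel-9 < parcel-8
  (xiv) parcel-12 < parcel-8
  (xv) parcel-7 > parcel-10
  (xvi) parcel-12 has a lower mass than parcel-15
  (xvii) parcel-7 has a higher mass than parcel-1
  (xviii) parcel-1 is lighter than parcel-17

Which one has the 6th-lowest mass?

Chaining the given pairs: parcel-10 < parcel-12 < parcel-5 < parcel-1 < parcel-17 < parcel-15 < parcel-9 < parcel-8 < parcel-14 < parcel-2 < parcel-11 < parcel-7.
Counting 6 from the smallest end gives parcel-15.

parcel-15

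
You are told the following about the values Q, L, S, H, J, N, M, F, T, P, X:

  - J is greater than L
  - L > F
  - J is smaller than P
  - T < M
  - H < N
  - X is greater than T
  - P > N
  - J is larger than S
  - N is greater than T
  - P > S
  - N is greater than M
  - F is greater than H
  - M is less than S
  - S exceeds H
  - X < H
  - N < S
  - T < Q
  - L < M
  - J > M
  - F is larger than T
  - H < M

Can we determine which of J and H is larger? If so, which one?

The relevant relations are H < F; F < L; L < M; M < N; N < S; S < J.
Chaining these gives H < F < L < M < N < S < J.
So J is larger.

J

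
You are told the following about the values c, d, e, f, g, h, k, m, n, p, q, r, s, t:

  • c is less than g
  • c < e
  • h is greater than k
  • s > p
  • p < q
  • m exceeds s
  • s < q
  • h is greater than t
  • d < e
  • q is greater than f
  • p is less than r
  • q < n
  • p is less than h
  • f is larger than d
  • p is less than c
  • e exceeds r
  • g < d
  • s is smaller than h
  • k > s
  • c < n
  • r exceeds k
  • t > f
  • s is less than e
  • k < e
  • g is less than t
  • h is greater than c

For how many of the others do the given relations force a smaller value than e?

Directly below e: c, s, d, k, r.
One step further: p, g (7 so far).
No other element is forced below e by the given relations, so the count is 7.

7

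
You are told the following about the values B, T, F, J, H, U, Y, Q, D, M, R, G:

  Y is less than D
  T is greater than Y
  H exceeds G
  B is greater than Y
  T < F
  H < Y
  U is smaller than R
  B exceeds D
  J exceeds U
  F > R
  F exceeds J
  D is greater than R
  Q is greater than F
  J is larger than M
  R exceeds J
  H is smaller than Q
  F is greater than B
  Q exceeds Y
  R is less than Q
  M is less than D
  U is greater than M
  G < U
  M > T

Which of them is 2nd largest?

F

Chaining the given pairs: G < H < Y < T < M < U < J < R < D < B < F < Q.
Counting 2 from the largest end gives F.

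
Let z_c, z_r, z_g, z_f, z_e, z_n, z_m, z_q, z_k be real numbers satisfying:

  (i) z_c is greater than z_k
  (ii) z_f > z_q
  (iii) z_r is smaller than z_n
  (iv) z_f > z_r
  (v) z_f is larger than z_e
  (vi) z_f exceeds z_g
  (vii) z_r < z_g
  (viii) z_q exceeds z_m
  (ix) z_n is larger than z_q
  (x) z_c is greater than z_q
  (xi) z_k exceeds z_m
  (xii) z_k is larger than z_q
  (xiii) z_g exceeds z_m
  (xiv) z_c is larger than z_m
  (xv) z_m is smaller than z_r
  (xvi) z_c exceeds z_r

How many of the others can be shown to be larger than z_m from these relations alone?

From z_m the given relations immediately reach z_r, z_q, z_k, z_c, z_g.
From those, z_f, z_n — 7 in total.
Nothing else is reachable above z_m; 7 in all.

7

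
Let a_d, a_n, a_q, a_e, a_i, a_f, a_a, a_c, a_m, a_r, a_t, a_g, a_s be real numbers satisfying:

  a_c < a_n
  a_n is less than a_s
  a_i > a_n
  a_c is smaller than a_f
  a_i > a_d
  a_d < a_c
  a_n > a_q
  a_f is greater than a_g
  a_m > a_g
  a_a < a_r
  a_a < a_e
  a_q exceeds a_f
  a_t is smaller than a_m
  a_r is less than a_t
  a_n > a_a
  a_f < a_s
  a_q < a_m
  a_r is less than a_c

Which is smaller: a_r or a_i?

a_r < a_c and a_c < a_f give a_r < a_f.
With a_f < a_q: a_r < a_c < a_f < a_q.
Then a_q < a_n extends the chain to a_n.
With a_n < a_i: a_r < a_c < a_f < a_q < a_n < a_i.
So a_r < a_i; a_r is the smaller of the two.

a_r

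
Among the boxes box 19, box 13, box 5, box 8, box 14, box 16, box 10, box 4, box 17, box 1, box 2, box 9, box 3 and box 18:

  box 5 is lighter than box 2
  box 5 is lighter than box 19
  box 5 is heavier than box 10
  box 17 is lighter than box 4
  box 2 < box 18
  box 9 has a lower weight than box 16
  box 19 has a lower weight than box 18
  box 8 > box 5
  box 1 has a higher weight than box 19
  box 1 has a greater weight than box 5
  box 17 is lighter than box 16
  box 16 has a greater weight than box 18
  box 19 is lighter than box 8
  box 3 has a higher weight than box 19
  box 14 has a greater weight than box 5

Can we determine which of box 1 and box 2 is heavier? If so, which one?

Following every chain through box 2: above box 2 we get box 18, box 16; below box 2 we get box 10, box 5.
box 1 is not reached, and no chain runs the other way from box 1 to box 2.
So the given relations leave the order of box 2 and box 1 undetermined.

undetermined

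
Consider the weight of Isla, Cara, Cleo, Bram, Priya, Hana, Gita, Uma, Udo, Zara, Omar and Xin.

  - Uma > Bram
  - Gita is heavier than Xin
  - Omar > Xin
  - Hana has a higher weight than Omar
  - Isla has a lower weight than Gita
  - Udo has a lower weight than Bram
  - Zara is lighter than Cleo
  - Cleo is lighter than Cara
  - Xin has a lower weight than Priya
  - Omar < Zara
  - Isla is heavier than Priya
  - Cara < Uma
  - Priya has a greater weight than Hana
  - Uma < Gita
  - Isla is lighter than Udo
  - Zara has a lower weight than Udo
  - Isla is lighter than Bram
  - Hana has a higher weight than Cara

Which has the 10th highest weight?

Zara

Chaining the given pairs: Xin < Omar < Zara < Cleo < Cara < Hana < Priya < Isla < Udo < Bram < Uma < Gita.
The 10th largest is Zara.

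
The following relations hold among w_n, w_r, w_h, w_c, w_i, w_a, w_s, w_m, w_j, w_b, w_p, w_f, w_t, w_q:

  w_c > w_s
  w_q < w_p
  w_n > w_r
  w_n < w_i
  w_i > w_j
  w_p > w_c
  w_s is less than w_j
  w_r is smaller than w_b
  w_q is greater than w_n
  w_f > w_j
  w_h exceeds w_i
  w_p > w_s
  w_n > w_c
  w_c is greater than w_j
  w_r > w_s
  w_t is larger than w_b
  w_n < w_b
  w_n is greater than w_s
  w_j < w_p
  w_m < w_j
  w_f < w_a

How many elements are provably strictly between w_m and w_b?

Chaining upward from w_m reaches: w_j, w_c, w_n, w_q, w_t, w_f, w_i, w_h, w_a, w_p.
Chaining downward from w_b reaches: w_s, w_r, w_j, w_c, w_n.
Strictly between w_m and w_b are those in both lists: w_j, w_c, w_n — 3 elements.

3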